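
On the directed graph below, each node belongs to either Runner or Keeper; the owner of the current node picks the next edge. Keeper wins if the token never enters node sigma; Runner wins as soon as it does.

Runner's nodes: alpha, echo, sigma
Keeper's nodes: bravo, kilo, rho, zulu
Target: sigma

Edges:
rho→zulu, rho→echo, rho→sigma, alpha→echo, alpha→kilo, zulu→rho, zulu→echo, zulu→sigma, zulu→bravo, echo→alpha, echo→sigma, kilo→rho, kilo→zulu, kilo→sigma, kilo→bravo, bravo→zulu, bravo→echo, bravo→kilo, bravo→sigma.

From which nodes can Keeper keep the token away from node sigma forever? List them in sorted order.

bravo, kilo, rho, zulu

A0 = {sigma}
A1: add {echo} — echo (Runner) has echo→sigma.
A2: add {alpha} — alpha (Runner) has alpha→echo.
A3 = A2; e.g. rho (Keeper) can still go to zulu. Fixed point.
Runner's attractor = {alpha, echo, sigma}; Keeper avoids the target exactly from the complement.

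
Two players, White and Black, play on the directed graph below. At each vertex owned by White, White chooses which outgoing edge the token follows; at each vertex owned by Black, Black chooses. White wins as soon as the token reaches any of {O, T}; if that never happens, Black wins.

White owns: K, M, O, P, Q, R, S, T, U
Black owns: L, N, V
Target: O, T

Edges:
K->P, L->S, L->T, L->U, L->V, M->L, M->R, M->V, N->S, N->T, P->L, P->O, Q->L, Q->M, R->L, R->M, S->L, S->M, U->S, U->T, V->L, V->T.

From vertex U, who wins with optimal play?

A0 = {O, T}
A1: add {P, U} — P (White) has P→O; U (White) has U→T.
U ∈ A1, so White can force the target.

White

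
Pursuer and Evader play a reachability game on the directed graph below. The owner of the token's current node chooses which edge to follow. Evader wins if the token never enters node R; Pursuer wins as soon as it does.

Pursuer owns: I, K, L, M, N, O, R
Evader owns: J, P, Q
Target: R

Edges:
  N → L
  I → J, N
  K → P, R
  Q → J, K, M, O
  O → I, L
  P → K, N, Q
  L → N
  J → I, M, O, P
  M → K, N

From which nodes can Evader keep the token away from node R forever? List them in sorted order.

I, J, L, N, O, P, Q

A0 = {R}
A1: add {K} — K (Pursuer) has K→R.
A2: add {M} — M (Pursuer) has M→K.
A3 = A2; e.g. I (Pursuer) has no edge into A2. Fixed point.
Pursuer's attractor = {K, M, R}; Evader avoids the target exactly from the complement.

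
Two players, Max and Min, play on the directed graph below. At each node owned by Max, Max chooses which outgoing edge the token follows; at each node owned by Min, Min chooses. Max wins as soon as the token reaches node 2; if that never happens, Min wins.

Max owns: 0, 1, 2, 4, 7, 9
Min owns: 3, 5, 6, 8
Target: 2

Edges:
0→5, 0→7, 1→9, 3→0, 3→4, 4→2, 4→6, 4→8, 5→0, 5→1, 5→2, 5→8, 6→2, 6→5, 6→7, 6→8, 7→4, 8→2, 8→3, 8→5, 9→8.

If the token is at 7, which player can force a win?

A0 = {2}
A1: add {4} — 4 (Max) has 4→2.
A2: add {7} — 7 (Max) has 7→4.
7 ∈ A2, so Max can force the target.

Max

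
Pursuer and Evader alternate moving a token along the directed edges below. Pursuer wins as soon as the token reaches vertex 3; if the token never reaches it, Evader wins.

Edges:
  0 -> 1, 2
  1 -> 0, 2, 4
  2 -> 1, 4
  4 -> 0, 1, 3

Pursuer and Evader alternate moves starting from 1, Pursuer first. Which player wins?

Evader

Track states (vertex, player-to-move).
A0 = {(3,Pursuer), (3,Evader)}
A1: add {(4,Pursuer)}.
A2 = A1; e.g. (0,Pursuer) stays out. (1,Pursuer) never enters ⇒ Evader avoids the target.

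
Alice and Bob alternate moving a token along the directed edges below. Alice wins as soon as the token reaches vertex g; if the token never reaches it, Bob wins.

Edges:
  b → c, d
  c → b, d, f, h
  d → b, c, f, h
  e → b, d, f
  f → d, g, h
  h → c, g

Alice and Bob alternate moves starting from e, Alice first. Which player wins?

Track states (vertex, player-to-move).
A0 = {(g,Alice), (g,Bob)}
A1: add {(f,Alice), (h,Alice)}.
A2 = A1; e.g. (b,Alice) stays out. (e,Alice) never enters ⇒ Bob avoids the target.

Bob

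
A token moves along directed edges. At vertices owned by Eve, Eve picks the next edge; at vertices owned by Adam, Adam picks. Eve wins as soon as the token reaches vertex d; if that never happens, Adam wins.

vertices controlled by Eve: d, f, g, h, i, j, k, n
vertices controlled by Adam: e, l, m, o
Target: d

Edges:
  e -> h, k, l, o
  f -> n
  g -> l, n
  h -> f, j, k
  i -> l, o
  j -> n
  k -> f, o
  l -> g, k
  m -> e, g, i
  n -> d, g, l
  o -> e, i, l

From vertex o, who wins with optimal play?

A0 = {d}
A1: add {n} — n (Eve) has n→d.
A2: add {f, g, j} — f (Eve) has f→n; g (Eve) has g→n; j (Eve) has j→n.
A3: add {h, k} — h (Eve) has h→f; k (Eve) has k→f.
A4: add {l} — l (Adam): all of {g, k} already in.
A5: add {i} — i (Eve) has i→l.
A6 = A5; e.g. e (Adam) can still go to o. Fixed point.
o never enters the attractor, so Adam can avoid the target forever.

Adam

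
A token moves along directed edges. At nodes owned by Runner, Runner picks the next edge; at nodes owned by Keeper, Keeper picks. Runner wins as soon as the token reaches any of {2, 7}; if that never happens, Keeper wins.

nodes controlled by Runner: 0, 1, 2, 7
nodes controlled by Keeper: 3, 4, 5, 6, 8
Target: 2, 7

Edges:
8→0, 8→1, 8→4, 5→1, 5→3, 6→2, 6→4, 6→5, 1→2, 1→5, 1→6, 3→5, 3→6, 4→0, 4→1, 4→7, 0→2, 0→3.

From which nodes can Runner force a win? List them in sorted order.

A0 = {2, 7}
A1: add {0, 1} — 0 (Runner) has 0→2; 1 (Runner) has 1→2.
A2: add {4} — 4 (Keeper): all of {0, 1, 7} already in.
A3: add {8} — 8 (Keeper): all of {0, 1, 4} already in.
A4 = A3; e.g. 3 (Keeper) can still go to 5. Fixed point.
Runner's winning region = {0, 1, 2, 4, 7, 8}.

0, 1, 2, 4, 7, 8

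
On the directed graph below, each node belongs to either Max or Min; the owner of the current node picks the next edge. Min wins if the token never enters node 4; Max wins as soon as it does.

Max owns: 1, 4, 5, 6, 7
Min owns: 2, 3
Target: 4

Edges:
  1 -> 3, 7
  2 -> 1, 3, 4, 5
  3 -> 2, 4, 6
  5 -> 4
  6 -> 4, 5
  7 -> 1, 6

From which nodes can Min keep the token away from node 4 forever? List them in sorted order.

A0 = {4}
A1: add {5, 6} — 5 (Max) has 5→4; 6 (Max) has 6→4.
A2: add {7} — 7 (Max) has 7→6.
A3: add {1} — 1 (Max) has 1→7.
A4 = A3; e.g. 2 (Min) can still go to 3. Fixed point.
Max's attractor = {1, 4, 5, 6, 7}; Min avoids the target exactly from the complement.

2, 3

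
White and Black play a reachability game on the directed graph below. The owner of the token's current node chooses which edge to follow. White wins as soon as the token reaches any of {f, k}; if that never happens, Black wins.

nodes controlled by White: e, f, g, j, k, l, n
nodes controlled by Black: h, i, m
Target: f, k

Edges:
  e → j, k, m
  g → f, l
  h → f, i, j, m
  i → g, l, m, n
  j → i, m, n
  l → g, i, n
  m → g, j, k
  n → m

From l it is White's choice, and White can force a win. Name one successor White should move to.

g

A0 = {f, k}
A1: add {e, g} — e (White) has e→k; g (White) has g→f.
A2: add {l} — l (White) has l→g.
A3 = A2; e.g. h (Black) can still go to i. Fixed point.
From l, successor g is in the attractor (rank 1); the other successors i, n are not.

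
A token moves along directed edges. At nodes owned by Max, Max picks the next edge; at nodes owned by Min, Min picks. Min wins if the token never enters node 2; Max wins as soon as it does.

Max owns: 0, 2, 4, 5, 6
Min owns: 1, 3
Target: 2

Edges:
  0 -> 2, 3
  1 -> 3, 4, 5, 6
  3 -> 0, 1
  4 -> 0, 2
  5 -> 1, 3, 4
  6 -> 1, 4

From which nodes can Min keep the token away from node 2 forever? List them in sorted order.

A0 = {2}
A1: add {0, 4} — 0 (Max) has 0→2; 4 (Max) has 4→2.
A2: add {5, 6} — 5 (Max) has 5→4; 6 (Max) has 6→4.
A3 = A2; e.g. 1 (Min) can still go to 3. Fixed point.
Max's attractor = {0, 2, 4, 5, 6}; Min avoids the target exactly from the complement.

1, 3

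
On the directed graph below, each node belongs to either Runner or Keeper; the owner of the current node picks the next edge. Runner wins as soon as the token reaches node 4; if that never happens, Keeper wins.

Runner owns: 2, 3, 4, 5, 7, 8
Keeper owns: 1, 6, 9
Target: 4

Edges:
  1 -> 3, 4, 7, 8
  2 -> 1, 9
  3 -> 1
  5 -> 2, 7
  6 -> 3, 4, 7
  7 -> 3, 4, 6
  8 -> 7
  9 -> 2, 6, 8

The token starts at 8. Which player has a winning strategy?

A0 = {4}
A1: add {7} — 7 (Runner) has 7→4.
A2: add {5, 8} — 5 (Runner) has 5→7; 8 (Runner) has 8→7.
A3 = A2; e.g. 1 (Keeper) can still go to 3. Fixed point.
8 ∈ A2, so Runner can force the target.

Runner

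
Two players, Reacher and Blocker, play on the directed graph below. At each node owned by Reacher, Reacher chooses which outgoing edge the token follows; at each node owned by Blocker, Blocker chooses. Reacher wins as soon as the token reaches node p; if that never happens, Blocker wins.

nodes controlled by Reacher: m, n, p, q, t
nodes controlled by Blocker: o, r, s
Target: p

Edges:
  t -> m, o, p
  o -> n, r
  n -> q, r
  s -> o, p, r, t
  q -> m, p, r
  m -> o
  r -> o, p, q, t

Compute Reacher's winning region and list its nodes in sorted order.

A0 = {p}
A1: add {q, t} — q (Reacher) has q→p; t (Reacher) has t→p.
A2: add {n} — n (Reacher) has n→q.
A3 = A2; e.g. m (Reacher) has no edge into A2. Fixed point.
Reacher's winning region = {n, p, q, t}.

n, p, q, t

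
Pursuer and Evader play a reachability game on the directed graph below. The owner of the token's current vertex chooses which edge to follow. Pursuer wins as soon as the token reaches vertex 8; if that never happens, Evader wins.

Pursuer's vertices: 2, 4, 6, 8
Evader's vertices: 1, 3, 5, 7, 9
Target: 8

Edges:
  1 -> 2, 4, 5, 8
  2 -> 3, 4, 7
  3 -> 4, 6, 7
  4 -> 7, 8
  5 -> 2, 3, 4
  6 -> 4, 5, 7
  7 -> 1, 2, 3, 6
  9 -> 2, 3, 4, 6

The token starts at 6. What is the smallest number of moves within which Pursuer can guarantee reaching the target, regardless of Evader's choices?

A0 = {8}
A1: add {4} — 4 (Pursuer) has 4→8.
A2: add {2, 6} — 2 (Pursuer) has 2→4; 6 (Pursuer) has 6→4.
A3 = A2; e.g. 1 (Evader) can still go to 5. Fixed point.
6 enters the attractor at level 2, so Pursuer can force the target in 2 moves from there.

2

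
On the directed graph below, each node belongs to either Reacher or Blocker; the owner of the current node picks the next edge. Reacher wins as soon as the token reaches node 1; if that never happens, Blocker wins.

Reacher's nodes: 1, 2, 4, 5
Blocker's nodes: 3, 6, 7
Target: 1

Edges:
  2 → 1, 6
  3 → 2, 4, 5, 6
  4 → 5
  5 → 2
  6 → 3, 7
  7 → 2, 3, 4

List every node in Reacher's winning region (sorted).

A0 = {1}
A1: add {2} — 2 (Reacher) has 2→1.
A2: add {5} — 5 (Reacher) has 5→2.
A3: add {4} — 4 (Reacher) has 4→5.
A4 = A3; e.g. 3 (Blocker) can still go to 6. Fixed point.
Reacher's winning region = {1, 2, 4, 5}.

1, 2, 4, 5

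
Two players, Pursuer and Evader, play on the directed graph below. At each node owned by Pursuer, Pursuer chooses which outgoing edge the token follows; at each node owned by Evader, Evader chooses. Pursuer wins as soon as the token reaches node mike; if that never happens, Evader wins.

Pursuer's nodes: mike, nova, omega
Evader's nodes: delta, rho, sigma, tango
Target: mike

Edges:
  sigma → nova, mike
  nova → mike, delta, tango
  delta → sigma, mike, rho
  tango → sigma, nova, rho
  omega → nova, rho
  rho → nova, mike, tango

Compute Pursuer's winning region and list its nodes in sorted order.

A0 = {mike}
A1: add {nova} — nova (Pursuer) has nova→mike.
A2: add {omega, sigma} — sigma (Evader): all of {nova, mike} already in; omega (Pursuer) has omega→nova.
A3 = A2; e.g. delta (Evader) can still go to rho. Fixed point.
Pursuer's winning region = {mike, nova, omega, sigma}.

mike, nova, omega, sigma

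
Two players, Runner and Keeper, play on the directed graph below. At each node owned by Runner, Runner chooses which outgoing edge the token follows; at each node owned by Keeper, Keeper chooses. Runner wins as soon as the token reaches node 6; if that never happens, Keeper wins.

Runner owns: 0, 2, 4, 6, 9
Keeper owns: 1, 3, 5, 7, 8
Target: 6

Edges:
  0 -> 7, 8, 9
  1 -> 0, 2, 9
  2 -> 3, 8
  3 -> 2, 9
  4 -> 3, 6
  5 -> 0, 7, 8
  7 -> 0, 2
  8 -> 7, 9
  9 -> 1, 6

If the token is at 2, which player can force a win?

Keeper

A0 = {6}
A1: add {4, 9} — 4 (Runner) has 4→6; 9 (Runner) has 9→6.
A2: add {0} — 0 (Runner) has 0→9.
A3 = A2; e.g. 1 (Keeper) can still go to 2. Fixed point.
2 never enters the attractor, so Keeper can avoid the target forever.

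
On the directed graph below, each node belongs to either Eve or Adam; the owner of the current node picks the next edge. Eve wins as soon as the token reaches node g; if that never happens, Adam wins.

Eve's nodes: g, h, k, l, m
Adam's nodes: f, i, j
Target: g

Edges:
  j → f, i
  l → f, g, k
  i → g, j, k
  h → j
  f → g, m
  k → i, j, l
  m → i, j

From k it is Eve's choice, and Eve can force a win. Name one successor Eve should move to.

l

A0 = {g}
A1: add {l} — l (Eve) has l→g.
A2: add {k} — k (Eve) has k→l.
A3 = A2; e.g. f (Adam) can still go to m. Fixed point.
From k, successor l is in the attractor (rank 1); the other successors i, j are not.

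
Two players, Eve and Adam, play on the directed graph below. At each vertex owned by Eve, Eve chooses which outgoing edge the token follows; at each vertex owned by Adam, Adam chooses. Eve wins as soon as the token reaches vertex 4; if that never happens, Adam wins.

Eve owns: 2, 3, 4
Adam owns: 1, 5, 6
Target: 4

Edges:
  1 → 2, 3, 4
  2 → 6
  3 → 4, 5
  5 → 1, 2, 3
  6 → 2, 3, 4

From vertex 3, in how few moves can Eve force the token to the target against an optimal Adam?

1

A0 = {4}
A1: add {3} — 3 (Eve) has 3→4.
A2 = A1; e.g. 1 (Adam) can still go to 2. Fixed point.
3 enters the attractor at level 1, so Eve can force the target in 1 move from there.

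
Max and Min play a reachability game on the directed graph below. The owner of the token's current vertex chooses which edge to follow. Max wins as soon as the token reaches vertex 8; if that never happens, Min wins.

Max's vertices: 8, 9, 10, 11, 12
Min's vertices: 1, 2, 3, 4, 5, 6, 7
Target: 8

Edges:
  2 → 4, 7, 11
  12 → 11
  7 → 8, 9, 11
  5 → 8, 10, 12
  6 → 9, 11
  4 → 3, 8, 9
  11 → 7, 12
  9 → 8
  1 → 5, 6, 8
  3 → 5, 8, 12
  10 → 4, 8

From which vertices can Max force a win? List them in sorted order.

A0 = {8}
A1: add {9, 10} — 9 (Max) has 9→8; 10 (Max) has 10→8.
A2 = A1; e.g. 1 (Min) can still go to 5. Fixed point.
Max's winning region = {8, 9, 10}.

8, 9, 10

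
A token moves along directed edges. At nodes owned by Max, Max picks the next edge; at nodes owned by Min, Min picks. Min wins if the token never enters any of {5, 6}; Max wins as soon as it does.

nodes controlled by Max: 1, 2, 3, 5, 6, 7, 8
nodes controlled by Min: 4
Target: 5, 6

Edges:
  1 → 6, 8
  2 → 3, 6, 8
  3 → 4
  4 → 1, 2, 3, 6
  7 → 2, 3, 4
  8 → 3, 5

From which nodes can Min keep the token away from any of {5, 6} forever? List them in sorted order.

A0 = {5, 6}
A1: add {1, 2, 8} — 1 (Max) has 1→6; 2 (Max) has 2→6; 8 (Max) has 8→5.
A2: add {7} — 7 (Max) has 7→2.
A3 = A2; e.g. 3 (Max) has no edge into A2. Fixed point.
Max's attractor = {1, 2, 5, 6, 7, 8}; Min avoids the target exactly from the complement.

3, 4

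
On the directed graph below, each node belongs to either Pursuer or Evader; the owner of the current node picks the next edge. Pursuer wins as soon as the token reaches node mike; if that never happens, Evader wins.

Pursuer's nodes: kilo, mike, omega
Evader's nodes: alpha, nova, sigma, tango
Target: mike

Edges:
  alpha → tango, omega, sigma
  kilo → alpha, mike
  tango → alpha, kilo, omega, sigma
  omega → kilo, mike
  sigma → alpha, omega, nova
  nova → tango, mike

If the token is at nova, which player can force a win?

A0 = {mike}
A1: add {kilo, omega} — kilo (Pursuer) has kilo→mike; omega (Pursuer) has omega→mike.
A2 = A1; e.g. alpha (Evader) can still go to tango. Fixed point.
nova never enters the attractor, so Evader can avoid the target forever.

Evader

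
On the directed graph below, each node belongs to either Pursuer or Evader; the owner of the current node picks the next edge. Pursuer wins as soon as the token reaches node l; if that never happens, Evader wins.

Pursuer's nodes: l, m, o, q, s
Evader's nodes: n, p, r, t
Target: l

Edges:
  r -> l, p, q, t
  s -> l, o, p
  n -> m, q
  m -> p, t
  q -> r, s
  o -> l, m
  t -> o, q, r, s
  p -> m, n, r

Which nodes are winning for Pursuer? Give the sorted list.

l, o, q, s

A0 = {l}
A1: add {o, s} — o (Pursuer) has o→l; s (Pursuer) has s→l.
A2: add {q} — q (Pursuer) has q→s.
A3 = A2; e.g. m (Pursuer) has no edge into A2. Fixed point.
Pursuer's winning region = {l, o, q, s}.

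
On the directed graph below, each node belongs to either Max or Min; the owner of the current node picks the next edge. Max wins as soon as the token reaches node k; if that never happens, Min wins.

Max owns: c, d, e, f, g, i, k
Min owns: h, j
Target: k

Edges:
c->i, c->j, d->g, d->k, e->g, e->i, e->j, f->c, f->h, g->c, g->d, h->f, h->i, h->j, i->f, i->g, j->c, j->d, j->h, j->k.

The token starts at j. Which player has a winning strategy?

Min

A0 = {k}
A1: add {d} — d (Max) has d→k.
A2: add {g} — g (Max) has g→d.
A3: add {e, i} — e (Max) has e→g; i (Max) has i→g.
A4: add {c} — c (Max) has c→i.
A5: add {f} — f (Max) has f→c.
A6 = A5; e.g. h (Min) can still go to j. Fixed point.
j never enters the attractor, so Min can avoid the target forever.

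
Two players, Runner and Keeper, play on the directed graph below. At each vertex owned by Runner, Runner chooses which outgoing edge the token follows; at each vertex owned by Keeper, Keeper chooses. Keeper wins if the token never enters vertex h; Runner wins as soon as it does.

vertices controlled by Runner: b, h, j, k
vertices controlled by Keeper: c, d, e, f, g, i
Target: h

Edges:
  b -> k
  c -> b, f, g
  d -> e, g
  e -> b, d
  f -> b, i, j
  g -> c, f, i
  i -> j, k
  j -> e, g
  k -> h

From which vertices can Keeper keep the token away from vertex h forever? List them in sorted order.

A0 = {h}
A1: add {k} — k (Runner) has k→h.
A2: add {b} — b (Runner) has b→k.
A3 = A2; e.g. c (Keeper) can still go to f. Fixed point.
Runner's attractor = {b, h, k}; Keeper avoids the target exactly from the complement.

c, d, e, f, g, i, j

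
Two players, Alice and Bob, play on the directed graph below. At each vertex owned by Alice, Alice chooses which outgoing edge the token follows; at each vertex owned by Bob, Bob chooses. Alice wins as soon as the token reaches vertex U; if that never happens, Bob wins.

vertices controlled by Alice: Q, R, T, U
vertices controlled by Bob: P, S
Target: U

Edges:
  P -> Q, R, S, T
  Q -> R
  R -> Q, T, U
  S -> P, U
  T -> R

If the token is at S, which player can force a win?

A0 = {U}
A1: add {R} — R (Alice) has R→U.
A2: add {Q, T} — Q (Alice) has Q→R; T (Alice) has T→R.
A3 = A2; e.g. P (Bob) can still go to S. Fixed point.
S never enters the attractor, so Bob can avoid the target forever.

Bob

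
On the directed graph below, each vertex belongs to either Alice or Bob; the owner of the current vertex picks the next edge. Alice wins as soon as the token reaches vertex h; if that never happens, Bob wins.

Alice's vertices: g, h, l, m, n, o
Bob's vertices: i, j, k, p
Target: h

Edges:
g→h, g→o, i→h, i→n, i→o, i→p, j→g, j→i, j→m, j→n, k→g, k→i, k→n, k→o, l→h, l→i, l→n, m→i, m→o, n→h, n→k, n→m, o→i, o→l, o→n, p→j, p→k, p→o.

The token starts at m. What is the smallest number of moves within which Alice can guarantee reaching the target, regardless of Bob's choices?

A0 = {h}
A1: add {g, l, n} — g (Alice) has g→h; l (Alice) has l→h; n (Alice) has n→h.
A2: add {o} — o (Alice) has o→l.
A3: add {m} — m (Alice) has m→o.
A4 = A3; e.g. i (Bob) can still go to p. Fixed point.
m enters the attractor at level 3, so Alice can force the target in 3 moves from there.

3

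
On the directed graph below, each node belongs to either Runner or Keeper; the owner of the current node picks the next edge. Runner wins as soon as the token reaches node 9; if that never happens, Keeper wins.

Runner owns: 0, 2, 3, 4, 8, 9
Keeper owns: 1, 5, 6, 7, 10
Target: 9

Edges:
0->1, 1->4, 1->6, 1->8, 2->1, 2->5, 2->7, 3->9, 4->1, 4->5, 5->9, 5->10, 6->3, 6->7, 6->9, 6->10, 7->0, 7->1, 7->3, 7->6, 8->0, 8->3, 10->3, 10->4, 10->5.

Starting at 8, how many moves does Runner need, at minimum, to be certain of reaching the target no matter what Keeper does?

2

A0 = {9}
A1: add {3} — 3 (Runner) has 3→9.
A2: add {8} — 8 (Runner) has 8→3.
A3 = A2; e.g. 0 (Runner) has no edge into A2. Fixed point.
8 enters the attractor at level 2, so Runner can force the target in 2 moves from there.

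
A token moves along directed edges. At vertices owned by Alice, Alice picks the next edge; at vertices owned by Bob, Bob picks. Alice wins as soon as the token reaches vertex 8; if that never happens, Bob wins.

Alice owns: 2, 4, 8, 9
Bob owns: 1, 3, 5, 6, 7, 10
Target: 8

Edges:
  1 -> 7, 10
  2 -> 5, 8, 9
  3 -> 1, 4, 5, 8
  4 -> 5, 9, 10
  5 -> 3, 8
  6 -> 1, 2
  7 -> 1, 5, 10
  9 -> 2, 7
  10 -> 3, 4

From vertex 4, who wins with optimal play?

Alice

A0 = {8}
A1: add {2} — 2 (Alice) has 2→8.
A2: add {9} — 9 (Alice) has 9→2.
A3: add {4} — 4 (Alice) has 4→9.
A4 = A3; e.g. 1 (Bob) can still go to 7. Fixed point.
4 ∈ A3, so Alice can force the target.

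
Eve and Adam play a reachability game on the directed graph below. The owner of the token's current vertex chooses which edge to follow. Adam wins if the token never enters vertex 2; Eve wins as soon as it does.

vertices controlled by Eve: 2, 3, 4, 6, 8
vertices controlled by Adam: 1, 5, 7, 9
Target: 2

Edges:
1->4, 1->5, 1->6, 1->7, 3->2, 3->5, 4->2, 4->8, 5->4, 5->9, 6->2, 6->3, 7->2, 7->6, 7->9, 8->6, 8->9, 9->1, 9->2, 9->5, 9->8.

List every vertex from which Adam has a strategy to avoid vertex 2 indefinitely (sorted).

A0 = {2}
A1: add {3, 4, 6} — 3 (Eve) has 3→2; 4 (Eve) has 4→2; 6 (Eve) has 6→2.
A2: add {8} — 8 (Eve) has 8→6.
A3 = A2; e.g. 1 (Adam) can still go to 5. Fixed point.
Eve's attractor = {2, 3, 4, 6, 8}; Adam avoids the target exactly from the complement.

1, 5, 7, 9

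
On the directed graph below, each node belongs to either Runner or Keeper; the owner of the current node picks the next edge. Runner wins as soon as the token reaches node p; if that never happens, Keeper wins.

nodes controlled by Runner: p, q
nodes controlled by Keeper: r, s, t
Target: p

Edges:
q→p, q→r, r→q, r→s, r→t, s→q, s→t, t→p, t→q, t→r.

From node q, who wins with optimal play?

A0 = {p}
A1: add {q} — q (Runner) has q→p.
A2 = A1; e.g. r (Keeper) can still go to s. Fixed point.
q ∈ A1, so Runner can force the target.

Runner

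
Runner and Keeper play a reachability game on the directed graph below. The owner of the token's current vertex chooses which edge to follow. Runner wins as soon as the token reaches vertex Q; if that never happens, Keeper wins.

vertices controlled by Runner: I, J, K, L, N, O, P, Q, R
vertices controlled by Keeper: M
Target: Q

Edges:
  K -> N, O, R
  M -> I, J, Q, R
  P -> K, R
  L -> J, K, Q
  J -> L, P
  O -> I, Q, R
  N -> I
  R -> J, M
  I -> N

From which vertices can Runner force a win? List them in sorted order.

A0 = {Q}
A1: add {L, O} — L (Runner) has L→Q; O (Runner) has O→Q.
A2: add {J, K} — J (Runner) has J→L; K (Runner) has K→O.
A3: add {P, R} — P (Runner) has P→K; R (Runner) has R→J.
A4 = A3; e.g. I (Runner) has no edge into A3. Fixed point.
Runner's winning region = {J, K, L, O, P, Q, R}.

J, K, L, O, P, Q, R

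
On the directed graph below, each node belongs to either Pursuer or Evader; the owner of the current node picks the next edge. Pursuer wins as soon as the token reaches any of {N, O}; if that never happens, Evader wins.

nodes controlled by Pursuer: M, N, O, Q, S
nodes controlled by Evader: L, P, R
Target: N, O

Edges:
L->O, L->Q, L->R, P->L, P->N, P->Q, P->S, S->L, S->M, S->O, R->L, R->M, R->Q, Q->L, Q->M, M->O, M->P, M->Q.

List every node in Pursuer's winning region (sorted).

A0 = {N, O}
A1: add {M, S} — M (Pursuer) has M→O; S (Pursuer) has S→O.
A2: add {Q} — Q (Pursuer) has Q→M.
A3 = A2; e.g. L (Evader) can still go to R. Fixed point.
Pursuer's winning region = {M, N, O, Q, S}.

M, N, O, Q, S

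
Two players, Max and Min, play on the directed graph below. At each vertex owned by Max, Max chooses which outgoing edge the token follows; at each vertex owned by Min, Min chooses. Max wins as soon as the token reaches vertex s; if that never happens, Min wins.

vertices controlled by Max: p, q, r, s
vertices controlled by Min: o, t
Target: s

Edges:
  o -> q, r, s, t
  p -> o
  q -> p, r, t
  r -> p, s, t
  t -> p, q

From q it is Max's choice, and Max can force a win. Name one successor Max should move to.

r

A0 = {s}
A1: add {r} — r (Max) has r→s.
A2: add {q} — q (Max) has q→r.
A3 = A2; e.g. o (Min) can still go to t. Fixed point.
From q, successor r is in the attractor (rank 1); the other successors p, t are not.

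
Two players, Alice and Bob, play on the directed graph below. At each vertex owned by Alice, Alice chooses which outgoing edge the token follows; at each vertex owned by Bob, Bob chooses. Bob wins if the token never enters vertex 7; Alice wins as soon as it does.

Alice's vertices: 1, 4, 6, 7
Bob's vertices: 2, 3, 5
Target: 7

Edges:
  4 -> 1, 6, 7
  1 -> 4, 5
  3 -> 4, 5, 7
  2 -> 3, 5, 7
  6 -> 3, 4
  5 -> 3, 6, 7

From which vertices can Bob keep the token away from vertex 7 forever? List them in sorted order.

A0 = {7}
A1: add {4} — 4 (Alice) has 4→7.
A2: add {1, 6} — 1 (Alice) has 1→4; 6 (Alice) has 6→4.
A3 = A2; e.g. 2 (Bob) can still go to 3. Fixed point.
Alice's attractor = {1, 4, 6, 7}; Bob avoids the target exactly from the complement.

2, 3, 5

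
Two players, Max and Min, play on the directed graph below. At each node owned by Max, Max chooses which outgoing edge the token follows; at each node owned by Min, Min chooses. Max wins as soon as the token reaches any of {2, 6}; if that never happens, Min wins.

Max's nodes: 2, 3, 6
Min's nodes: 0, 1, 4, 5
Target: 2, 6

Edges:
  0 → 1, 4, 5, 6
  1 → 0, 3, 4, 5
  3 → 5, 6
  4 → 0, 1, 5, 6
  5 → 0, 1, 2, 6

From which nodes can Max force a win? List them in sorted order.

2, 3, 6

A0 = {2, 6}
A1: add {3} — 3 (Max) has 3→6.
A2 = A1; e.g. 0 (Min) can still go to 1. Fixed point.
Max's winning region = {2, 3, 6}.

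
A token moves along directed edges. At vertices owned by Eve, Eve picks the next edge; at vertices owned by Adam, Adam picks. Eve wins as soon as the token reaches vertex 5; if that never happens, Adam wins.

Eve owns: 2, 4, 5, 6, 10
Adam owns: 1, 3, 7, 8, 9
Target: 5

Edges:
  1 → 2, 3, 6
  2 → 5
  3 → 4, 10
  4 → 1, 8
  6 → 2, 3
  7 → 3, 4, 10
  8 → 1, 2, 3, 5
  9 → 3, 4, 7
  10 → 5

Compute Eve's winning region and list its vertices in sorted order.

2, 5, 6, 10

A0 = {5}
A1: add {2, 10} — 2 (Eve) has 2→5; 10 (Eve) has 10→5.
A2: add {6} — 6 (Eve) has 6→2.
A3 = A2; e.g. 1 (Adam) can still go to 3. Fixed point.
Eve's winning region = {2, 5, 6, 10}.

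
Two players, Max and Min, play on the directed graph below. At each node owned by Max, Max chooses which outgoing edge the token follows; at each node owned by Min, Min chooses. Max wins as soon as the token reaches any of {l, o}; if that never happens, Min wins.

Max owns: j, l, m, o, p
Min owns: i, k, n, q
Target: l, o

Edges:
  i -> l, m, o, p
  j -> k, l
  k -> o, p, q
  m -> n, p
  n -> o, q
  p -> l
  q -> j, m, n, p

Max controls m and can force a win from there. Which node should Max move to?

A0 = {l, o}
A1: add {j, p} — j (Max) has j→l; p (Max) has p→l.
A2: add {m} — m (Max) has m→p.
A3: add {i} — i (Min): all of {l, m, o, p} already in.
A4 = A3; e.g. k (Min) can still go to q. Fixed point.
From m, successor p is in the attractor (rank 1); the other successor n is not.

p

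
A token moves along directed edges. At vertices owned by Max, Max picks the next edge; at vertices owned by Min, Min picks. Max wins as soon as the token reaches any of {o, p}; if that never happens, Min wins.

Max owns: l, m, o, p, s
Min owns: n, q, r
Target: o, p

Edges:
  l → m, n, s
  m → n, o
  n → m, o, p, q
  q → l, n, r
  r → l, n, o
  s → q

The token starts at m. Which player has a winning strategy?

Max

A0 = {o, p}
A1: add {m} — m (Max) has m→o.
m ∈ A1, so Max can force the target.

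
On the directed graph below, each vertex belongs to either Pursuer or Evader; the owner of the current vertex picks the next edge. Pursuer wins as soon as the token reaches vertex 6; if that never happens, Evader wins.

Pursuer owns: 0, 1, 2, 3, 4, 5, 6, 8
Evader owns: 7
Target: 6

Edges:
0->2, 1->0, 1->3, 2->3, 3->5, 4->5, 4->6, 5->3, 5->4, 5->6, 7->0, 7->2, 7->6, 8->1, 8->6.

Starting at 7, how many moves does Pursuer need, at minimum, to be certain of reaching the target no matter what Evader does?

5

A0 = {6}
A1: add {4, 5, 8} — 4 (Pursuer) has 4→6; 5 (Pursuer) has 5→6; 8 (Pursuer) has 8→6.
A2: add {3} — 3 (Pursuer) has 3→5.
A3: add {1, 2} — 1 (Pursuer) has 1→3; 2 (Pursuer) has 2→3.
A4: add {0} — 0 (Pursuer) has 0→2.
A5: add {7} — 7 (Evader): all of {0, 2, 6} already in.
A5 = all vertices. Fixed point.
7 enters the attractor at level 5, so Pursuer can force the target in 5 moves from there.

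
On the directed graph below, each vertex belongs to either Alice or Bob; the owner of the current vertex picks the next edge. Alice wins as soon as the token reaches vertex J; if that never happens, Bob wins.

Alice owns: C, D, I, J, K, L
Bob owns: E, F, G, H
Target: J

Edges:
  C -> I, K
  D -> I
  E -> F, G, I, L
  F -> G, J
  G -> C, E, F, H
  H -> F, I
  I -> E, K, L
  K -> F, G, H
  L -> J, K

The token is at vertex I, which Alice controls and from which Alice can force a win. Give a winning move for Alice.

A0 = {J}
A1: add {L} — L (Alice) has L→J.
A2: add {I} — I (Alice) has I→L.
A3: add {C, D} — C (Alice) has C→I; D (Alice) has D→I.
A4 = A3; e.g. E (Bob) can still go to F. Fixed point.
From I, successor L is in the attractor (rank 1); the other successors E, K are not.

L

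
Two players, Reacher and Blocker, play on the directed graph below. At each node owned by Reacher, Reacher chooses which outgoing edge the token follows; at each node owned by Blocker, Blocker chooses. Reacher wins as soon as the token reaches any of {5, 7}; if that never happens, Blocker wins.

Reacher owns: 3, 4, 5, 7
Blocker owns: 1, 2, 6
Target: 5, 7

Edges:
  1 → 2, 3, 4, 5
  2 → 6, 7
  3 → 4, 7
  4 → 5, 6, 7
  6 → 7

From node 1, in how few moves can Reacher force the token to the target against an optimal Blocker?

3

A0 = {5, 7}
A1: add {3, 4, 6} — 3 (Reacher) has 3→7; 4 (Reacher) has 4→5; 6 (Blocker): all of {7} already in.
A2: add {2} — 2 (Blocker): all of {6, 7} already in.
A3: add {1} — 1 (Blocker): all of {2, 3, 4, 5} already in.
A3 = all vertices. Fixed point.
1 enters the attractor at level 3, so Reacher can force the target in 3 moves from there.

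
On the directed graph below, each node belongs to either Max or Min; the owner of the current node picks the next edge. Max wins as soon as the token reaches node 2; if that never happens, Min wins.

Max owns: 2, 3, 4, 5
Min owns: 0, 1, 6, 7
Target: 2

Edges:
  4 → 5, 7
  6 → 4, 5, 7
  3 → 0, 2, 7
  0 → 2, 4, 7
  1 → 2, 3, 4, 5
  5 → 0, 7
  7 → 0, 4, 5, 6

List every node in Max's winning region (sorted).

A0 = {2}
A1: add {3} — 3 (Max) has 3→2.
A2 = A1; e.g. 0 (Min) can still go to 4. Fixed point.
Max's winning region = {2, 3}.

2, 3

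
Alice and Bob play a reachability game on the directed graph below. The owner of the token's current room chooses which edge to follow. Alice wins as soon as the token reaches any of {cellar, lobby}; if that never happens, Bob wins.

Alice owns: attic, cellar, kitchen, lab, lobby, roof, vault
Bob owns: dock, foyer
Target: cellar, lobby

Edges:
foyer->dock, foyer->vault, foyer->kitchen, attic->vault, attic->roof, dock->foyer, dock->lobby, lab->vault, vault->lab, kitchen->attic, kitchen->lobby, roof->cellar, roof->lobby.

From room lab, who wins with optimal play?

Bob

A0 = {cellar, lobby}
A1: add {kitchen, roof} — kitchen (Alice) has kitchen→lobby; roof (Alice) has roof→cellar.
A2: add {attic} — attic (Alice) has attic→roof.
A3 = A2; e.g. foyer (Bob) can still go to dock. Fixed point.
lab never enters the attractor, so Bob can avoid the target forever.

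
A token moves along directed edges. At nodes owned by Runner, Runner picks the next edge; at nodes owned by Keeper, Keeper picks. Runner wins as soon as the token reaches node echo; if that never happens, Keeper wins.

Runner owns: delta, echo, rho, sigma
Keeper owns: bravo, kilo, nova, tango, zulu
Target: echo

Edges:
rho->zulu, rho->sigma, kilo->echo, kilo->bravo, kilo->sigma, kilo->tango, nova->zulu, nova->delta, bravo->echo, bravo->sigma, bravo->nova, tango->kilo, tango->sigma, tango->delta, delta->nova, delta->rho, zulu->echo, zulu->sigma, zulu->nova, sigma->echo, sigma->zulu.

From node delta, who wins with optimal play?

A0 = {echo}
A1: add {sigma} — sigma (Runner) has sigma→echo.
A2: add {rho} — rho (Runner) has rho→sigma.
A3: add {delta} — delta (Runner) has delta→rho.
A4 = A3; e.g. kilo (Keeper) can still go to bravo. Fixed point.
delta ∈ A3, so Runner can force the target.

Runner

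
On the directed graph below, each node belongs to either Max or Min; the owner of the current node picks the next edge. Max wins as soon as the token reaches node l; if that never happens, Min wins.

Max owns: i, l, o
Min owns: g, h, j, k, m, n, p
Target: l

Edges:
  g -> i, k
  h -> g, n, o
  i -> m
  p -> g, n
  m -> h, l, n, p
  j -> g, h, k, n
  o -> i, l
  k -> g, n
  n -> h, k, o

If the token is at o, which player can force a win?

A0 = {l}
A1: add {o} — o (Max) has o→l.
A2 = A1; e.g. g (Min) can still go to i. Fixed point.
o ∈ A1, so Max can force the target.

Max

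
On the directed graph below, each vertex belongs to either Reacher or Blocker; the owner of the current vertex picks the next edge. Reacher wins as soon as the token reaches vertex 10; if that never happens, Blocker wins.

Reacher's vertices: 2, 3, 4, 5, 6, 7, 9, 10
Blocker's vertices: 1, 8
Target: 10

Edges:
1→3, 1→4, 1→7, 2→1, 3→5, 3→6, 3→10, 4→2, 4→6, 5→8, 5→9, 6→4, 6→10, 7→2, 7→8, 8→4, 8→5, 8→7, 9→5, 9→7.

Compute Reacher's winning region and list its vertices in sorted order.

A0 = {10}
A1: add {3, 6} — 3 (Reacher) has 3→10; 6 (Reacher) has 6→10.
A2: add {4} — 4 (Reacher) has 4→6.
A3 = A2; e.g. 1 (Blocker) can still go to 7. Fixed point.
Reacher's winning region = {3, 4, 6, 10}.

3, 4, 6, 10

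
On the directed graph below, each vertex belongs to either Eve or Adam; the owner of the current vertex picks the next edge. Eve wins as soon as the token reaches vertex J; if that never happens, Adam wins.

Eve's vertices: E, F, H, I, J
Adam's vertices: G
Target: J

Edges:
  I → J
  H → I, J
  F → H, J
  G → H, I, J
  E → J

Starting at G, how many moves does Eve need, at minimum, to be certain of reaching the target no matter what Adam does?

2

A0 = {J}
A1: add {E, F, H, I} — E (Eve) has E→J; F (Eve) has F→J; H (Eve) has H→J; I (Eve) has I→J.
A2: add {G} — G (Adam): all of {H, I, J} already in.
A2 = all vertices. Fixed point.
G enters the attractor at level 2, so Eve can force the target in 2 moves from there.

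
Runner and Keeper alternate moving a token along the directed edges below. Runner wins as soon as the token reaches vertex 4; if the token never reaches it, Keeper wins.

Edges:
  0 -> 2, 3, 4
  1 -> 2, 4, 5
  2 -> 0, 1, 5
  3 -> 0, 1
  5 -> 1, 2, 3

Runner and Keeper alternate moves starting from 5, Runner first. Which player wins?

Track states (vertex, player-to-move).
A0 = {(4,Runner), (4,Keeper)}
A1: add {(0,Runner), (1,Runner)}.
A2: add {(3,Keeper)}.
A3: add {(5,Runner)}.
(5,Runner) ∈ A3 ⇒ Runner forces the target.

Runner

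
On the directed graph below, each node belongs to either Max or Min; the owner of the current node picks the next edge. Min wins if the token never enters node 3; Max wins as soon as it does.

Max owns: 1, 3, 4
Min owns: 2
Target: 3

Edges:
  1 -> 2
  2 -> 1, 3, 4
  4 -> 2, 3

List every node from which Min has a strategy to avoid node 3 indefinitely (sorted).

1, 2

A0 = {3}
A1: add {4} — 4 (Max) has 4→3.
A2 = A1; e.g. 1 (Max) has no edge into A1. Fixed point.
Max's attractor = {3, 4}; Min avoids the target exactly from the complement.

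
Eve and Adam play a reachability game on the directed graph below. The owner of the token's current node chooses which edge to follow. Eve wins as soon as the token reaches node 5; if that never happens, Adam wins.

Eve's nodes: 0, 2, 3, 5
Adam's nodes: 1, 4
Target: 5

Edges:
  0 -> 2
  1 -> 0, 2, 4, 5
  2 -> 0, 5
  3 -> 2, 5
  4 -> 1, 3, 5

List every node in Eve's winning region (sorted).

0, 2, 3, 5

A0 = {5}
A1: add {2, 3} — 2 (Eve) has 2→5; 3 (Eve) has 3→5.
A2: add {0} — 0 (Eve) has 0→2.
A3 = A2; e.g. 1 (Adam) can still go to 4. Fixed point.
Eve's winning region = {0, 2, 3, 5}.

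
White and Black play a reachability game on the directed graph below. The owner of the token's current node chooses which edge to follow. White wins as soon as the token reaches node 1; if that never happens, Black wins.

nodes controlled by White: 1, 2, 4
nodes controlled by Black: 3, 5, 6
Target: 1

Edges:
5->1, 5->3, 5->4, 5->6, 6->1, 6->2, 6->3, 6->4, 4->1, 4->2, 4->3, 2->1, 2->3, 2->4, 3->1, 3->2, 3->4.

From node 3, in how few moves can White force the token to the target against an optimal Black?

2

A0 = {1}
A1: add {2, 4} — 2 (White) has 2→1; 4 (White) has 4→1.
A2: add {3} — 3 (Black): all of {1, 2, 4} already in.
3 enters the attractor at level 2, so White can force the target in 2 moves from there.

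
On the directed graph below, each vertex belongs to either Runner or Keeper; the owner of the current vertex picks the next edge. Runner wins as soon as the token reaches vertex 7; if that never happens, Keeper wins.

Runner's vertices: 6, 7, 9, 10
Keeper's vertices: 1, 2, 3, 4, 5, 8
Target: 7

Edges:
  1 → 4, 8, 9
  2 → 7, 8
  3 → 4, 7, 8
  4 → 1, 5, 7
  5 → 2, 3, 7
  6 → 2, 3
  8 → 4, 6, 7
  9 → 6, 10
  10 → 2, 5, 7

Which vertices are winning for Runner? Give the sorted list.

7, 9, 10

A0 = {7}
A1: add {10} — 10 (Runner) has 10→7.
A2: add {9} — 9 (Runner) has 9→10.
A3 = A2; e.g. 1 (Keeper) can still go to 4. Fixed point.
Runner's winning region = {7, 9, 10}.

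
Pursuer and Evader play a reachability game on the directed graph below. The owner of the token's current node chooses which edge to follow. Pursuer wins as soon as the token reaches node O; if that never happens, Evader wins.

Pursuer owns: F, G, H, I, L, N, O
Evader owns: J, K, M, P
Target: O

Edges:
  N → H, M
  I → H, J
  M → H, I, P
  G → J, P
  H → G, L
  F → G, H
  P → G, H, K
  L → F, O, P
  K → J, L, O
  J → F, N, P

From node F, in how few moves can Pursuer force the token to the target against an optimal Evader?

A0 = {O}
A1: add {L} — L (Pursuer) has L→O.
A2: add {H} — H (Pursuer) has H→L.
A3: add {F, I, N} — F (Pursuer) has F→H; I (Pursuer) has I→H; N (Pursuer) has N→H.
A4 = A3; e.g. G (Pursuer) has no edge into A3. Fixed point.
F enters the attractor at level 3, so Pursuer can force the target in 3 moves from there.

3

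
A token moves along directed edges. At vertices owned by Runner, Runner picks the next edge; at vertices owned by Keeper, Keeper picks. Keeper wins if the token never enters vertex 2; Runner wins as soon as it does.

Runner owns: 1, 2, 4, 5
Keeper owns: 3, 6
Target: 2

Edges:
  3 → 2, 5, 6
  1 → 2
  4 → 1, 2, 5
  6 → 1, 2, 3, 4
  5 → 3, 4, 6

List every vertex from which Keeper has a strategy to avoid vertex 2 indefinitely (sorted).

A0 = {2}
A1: add {1, 4} — 1 (Runner) has 1→2; 4 (Runner) has 4→2.
A2: add {5} — 5 (Runner) has 5→4.
A3 = A2; e.g. 3 (Keeper) can still go to 6. Fixed point.
Runner's attractor = {1, 2, 4, 5}; Keeper avoids the target exactly from the complement.

3, 6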